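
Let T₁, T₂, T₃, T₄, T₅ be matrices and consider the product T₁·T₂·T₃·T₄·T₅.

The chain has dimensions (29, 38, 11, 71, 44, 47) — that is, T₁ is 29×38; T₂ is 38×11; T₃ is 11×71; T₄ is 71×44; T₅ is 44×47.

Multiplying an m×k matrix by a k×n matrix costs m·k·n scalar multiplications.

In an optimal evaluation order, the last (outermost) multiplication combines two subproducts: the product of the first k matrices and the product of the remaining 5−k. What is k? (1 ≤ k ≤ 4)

2

Adjacent pairs: T₁T₂ = 29·38·11 = 12122; T₂T₃ = 38·11·71 = 29678; T₃T₄ = 11·71·44 = 34364; T₄T₅ = 71·44·47 = 146828.
Length 3: T₁..T₃: k=1: 0+29678+29·38·71=107920; k=2: 12122+0+29·11·71=34771 → min 34771 | T₂..T₄: k=2: 0+34364+38·11·44=52756; k=3: 29678+0+38·71·44=148390 → min 52756 | T₃..T₅: k=3: 0+146828+11·71·47=183535; k=4: 34364+0+11·44·47=57112 → min 57112.
Length 4: T₁..T₄: k=1: 0+52756+29·38·44=101244; k=2: 12122+34364+29·11·44=60522; k=3: 34771+0+29·71·44=125367 → min 60522 | T₂..T₅: k=2: 0+57112+38·11·47=76758; k=3: 29678+146828+38·71·47=303312; k=4: 52756+0+38·44·47=131340 → min 76758.
Top-level splits: k=1: (T₁..T₁)·(T₂..T₅) → 0+76758+29·38·47 = 128552; k=2: (T₁..T₂)·(T₃..T₅) → 12122+57112+29·11·47 = 84227; k=3: (T₁..T₃)·(T₄..T₅) → 34771+146828+29·71·47 = 278372; k=4: (T₁..T₄)·(T₅..T₅) → 60522+0+29·44·47 = 120494.
Best split is after T₂, i.e. k = 2.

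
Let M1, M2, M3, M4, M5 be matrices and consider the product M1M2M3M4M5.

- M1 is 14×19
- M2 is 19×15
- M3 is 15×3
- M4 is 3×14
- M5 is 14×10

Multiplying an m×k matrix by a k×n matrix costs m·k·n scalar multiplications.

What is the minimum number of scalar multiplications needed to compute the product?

2493

Adjacent pairs: M1M2 = 14·19·15 = 3990; M2M3 = 19·15·3 = 855; M3M4 = 15·3·14 = 630; M4M5 = 3·14·10 = 420.
Length 3: M1..M3: k=1: 0+855+14·19·3=1653; k=2: 3990+0+14·15·3=4620 → min 1653 | M2..M4: k=2: 0+630+19·15·14=4620; k=3: 855+0+19·3·14=1653 → min 1653 | M3..M5: k=3: 0+420+15·3·10=870; k=4: 630+0+15·14·10=2730 → min 870.
Length 4: M1..M4: k=1: 0+1653+14·19·14=5377; k=2: 3990+630+14·15·14=7560; k=3: 1653+0+14·3·14=2241 → min 2241 | M2..M5: k=2: 0+870+19·15·10=3720; k=3: 855+420+19·3·10=1845; k=4: 1653+0+19·14·10=4313 → min 1845.
Length 5: M1..M5: k=1: 0+1845+14·19·10=4505; k=2: 3990+870+14·15·10=6960; k=3: 1653+420+14·3·10=2493; k=4: 2241+0+14·14·10=4201 → min 2493.
Optimal order: ((M1(M2M3))(M4M5)) with cost 2493.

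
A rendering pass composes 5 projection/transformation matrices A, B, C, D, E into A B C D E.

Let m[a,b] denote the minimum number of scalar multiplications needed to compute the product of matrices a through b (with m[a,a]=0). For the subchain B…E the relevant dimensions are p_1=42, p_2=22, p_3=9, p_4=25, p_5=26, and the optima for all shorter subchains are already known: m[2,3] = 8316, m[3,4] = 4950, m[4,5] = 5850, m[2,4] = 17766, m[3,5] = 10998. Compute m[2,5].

23994

m[2,5] = min over k∈[2,4] of m[2,k]+m[k+1,5]+p_{1}·p_k·p_{5}.
k=2: 0 + 10998 + 42·22·26 = 35022; k=3: 8316 + 5850 + 42·9·26 = 23994; k=4: 17766 + 0 + 42·25·26 = 45066.
Minimum: 23994 at k=3.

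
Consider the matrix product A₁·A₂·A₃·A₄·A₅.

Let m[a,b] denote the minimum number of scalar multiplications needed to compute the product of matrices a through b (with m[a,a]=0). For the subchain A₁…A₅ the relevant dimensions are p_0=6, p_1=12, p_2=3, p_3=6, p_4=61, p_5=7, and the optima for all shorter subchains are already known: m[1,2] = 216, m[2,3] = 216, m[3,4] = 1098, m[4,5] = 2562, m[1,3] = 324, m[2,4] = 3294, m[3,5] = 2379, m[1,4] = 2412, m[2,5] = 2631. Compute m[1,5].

2721

m[1,5] = min over k∈[1,4] of m[1,k]+m[k+1,5]+p_{0}·p_k·p_{5}.
k=1: 0 + 2631 + 6·12·7 = 3135; k=2: 216 + 2379 + 6·3·7 = 2721; k=3: 324 + 2562 + 6·6·7 = 3138; k=4: 2412 + 0 + 6·61·7 = 4974.
Minimum: 2721 at k=2.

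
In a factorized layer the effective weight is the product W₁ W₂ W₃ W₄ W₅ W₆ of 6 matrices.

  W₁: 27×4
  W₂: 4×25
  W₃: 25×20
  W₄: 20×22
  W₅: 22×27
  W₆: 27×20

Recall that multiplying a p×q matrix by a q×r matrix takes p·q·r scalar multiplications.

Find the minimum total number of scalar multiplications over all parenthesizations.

10456

Adjacent pairs: W₁W₂ = 27·4·25 = 2700; W₂W₃ = 4·25·20 = 2000; W₃W₄ = 25·20·22 = 11000; W₄W₅ = 20·22·27 = 11880; W₅W₆ = 22·27·20 = 11880.
Length 3: W₁..W₃: k=1: 0+2000+27·4·20=4160; k=2: 2700+0+27·25·20=16200 → min 4160 | W₂..W₄: k=2: 0+11000+4·25·22=13200; k=3: 2000+0+4·20·22=3760 → min 3760 | W₃..W₅: k=3: 0+11880+25·20·27=25380; k=4: 11000+0+25·22·27=25850 → min 25380 | W₄..W₆: k=4: 0+11880+20·22·20=20680; k=5: 11880+0+20·27·20=22680 → min 20680.
Length 4: W₁..W₄: k=1: 0+3760+27·4·22=6136; k=2: 2700+11000+27·25·22=28550; k=3: 4160+0+27·20·22=16040 → min 6136 | W₂..W₅: k=2: 0+25380+4·25·27=28080; k=3: 2000+11880+4·20·27=16040; k=4: 3760+0+4·22·27=6136 → min 6136 | W₃..W₆: k=3: 0+20680+25·20·20=30680; k=4: 11000+11880+25·22·20=33880; k=5: 25380+0+25·27·20=38880 → min 30680.
Length 5: W₁..W₅: k=1: 0+6136+27·4·27=9052; k=2: 2700+25380+27·25·27=46305; k=3: 4160+11880+27·20·27=30620; k=4: 6136+0+27·22·27=22174 → min 9052 | W₂..W₆: k=2: 0+30680+4·25·20=32680; k=3: 2000+20680+4·20·20=24280; k=4: 3760+11880+4·22·20=17400; k=5: 6136+0+4·27·20=8296 → min 8296.
Length 6: W₁..W₆: k=1: 0+8296+27·4·20=10456; k=2: 2700+30680+27·25·20=46880; k=3: 4160+20680+27·20·20=35640; k=4: 6136+11880+27·22·20=29896; k=5: 9052+0+27·27·20=23632 → min 10456.
Optimal order: (W₁ ((((W₂ W₃) W₄) W₅) W₆)) with cost 10456.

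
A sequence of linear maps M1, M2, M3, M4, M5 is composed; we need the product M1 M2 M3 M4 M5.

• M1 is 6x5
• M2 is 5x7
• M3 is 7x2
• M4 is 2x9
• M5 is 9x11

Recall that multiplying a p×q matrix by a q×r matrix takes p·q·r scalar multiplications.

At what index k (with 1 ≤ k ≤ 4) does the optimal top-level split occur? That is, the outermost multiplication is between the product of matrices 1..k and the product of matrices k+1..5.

Adjacent pairs: M1M2 = 6·5·7 = 210; M2M3 = 5·7·2 = 70; M3M4 = 7·2·9 = 126; M4M5 = 2·9·11 = 198.
Length 3: M1..M3: k=1: 0+70+6·5·2=130; k=2: 210+0+6·7·2=294 → min 130 | M2..M4: k=2: 0+126+5·7·9=441; k=3: 70+0+5·2·9=160 → min 160 | M3..M5: k=3: 0+198+7·2·11=352; k=4: 126+0+7·9·11=819 → min 352.
Length 4: M1..M4: k=1: 0+160+6·5·9=430; k=2: 210+126+6·7·9=714; k=3: 130+0+6·2·9=238 → min 238 | M2..M5: k=2: 0+352+5·7·11=737; k=3: 70+198+5·2·11=378; k=4: 160+0+5·9·11=655 → min 378.
Top-level splits: k=1: (M1..M1)·(M2..M5) → 0+378+6·5·11 = 708; k=2: (M1..M2)·(M3..M5) → 210+352+6·7·11 = 1024; k=3: (M1..M3)·(M4..M5) → 130+198+6·2·11 = 460; k=4: (M1..M4)·(M5..M5) → 238+0+6·9·11 = 832.
Best split is after M3, i.e. k = 3.

3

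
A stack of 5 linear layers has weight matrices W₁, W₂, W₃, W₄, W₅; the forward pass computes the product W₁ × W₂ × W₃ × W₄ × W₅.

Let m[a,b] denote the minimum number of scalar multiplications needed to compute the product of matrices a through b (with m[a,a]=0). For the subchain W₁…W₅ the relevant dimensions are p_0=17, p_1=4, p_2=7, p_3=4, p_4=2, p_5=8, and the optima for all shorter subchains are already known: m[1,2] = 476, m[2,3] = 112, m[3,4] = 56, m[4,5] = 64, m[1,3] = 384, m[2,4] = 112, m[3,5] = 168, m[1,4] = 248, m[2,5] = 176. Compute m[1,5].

m[1,5] = min over k∈[1,4] of m[1,k]+m[k+1,5]+p_{0}·p_k·p_{5}.
k=1: 0 + 176 + 17·4·8 = 720; k=2: 476 + 168 + 17·7·8 = 1596; k=3: 384 + 64 + 17·4·8 = 992; k=4: 248 + 0 + 17·2·8 = 520.
Minimum: 520 at k=4.

520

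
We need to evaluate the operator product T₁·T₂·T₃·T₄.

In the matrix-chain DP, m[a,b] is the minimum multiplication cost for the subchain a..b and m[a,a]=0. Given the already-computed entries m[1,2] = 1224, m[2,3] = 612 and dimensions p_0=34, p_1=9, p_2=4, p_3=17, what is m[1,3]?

m[1,3] = min over k∈[1,2] of m[1,k]+m[k+1,3]+p_{0}·p_k·p_{3}.
k=1: 0 + 612 + 34·9·17 = 5814; k=2: 1224 + 0 + 34·4·17 = 3536.
Minimum: 3536 at k=2.

3536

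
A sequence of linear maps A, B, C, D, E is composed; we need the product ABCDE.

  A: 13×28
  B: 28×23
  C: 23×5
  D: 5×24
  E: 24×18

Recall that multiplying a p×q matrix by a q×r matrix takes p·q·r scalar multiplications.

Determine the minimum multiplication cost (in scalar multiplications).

Adjacent pairs: AB = 13·28·23 = 8372; BC = 28·23·5 = 3220; CD = 23·5·24 = 2760; DE = 5·24·18 = 2160.
Length 3: A..C: k=1: 0+3220+13·28·5=5040; k=2: 8372+0+13·23·5=9867 → min 5040 | B..D: k=2: 0+2760+28·23·24=18216; k=3: 3220+0+28·5·24=6580 → min 6580 | C..E: k=3: 0+2160+23·5·18=4230; k=4: 2760+0+23·24·18=12696 → min 4230.
Length 4: A..D: k=1: 0+6580+13·28·24=15316; k=2: 8372+2760+13·23·24=18308; k=3: 5040+0+13·5·24=6600 → min 6600 | B..E: k=2: 0+4230+28·23·18=15822; k=3: 3220+2160+28·5·18=7900; k=4: 6580+0+28·24·18=18676 → min 7900.
Length 5: A..E: k=1: 0+7900+13·28·18=14452; k=2: 8372+4230+13·23·18=17984; k=3: 5040+2160+13·5·18=8370; k=4: 6600+0+13·24·18=12216 → min 8370.
Optimal order: ((A(BC))(DE)) with cost 8370.

8370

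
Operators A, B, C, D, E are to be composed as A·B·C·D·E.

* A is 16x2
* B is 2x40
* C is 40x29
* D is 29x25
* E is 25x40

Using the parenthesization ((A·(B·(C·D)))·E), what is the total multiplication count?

(C·D): 40×29 by 29×25 → 40×25, cost 40·29·25 = 29000
(B·(C·D)): 2×40 by 40×25 → 2×25, cost 2·40·25 = 2000; cumulative 31000
(A·(B·(C·D))): 16×2 by 2×25 → 16×25, cost 16·2·25 = 800; cumulative 31800
((A·(B·(C·D)))·E): 16×25 by 25×40 → 16×40, cost 16·25·40 = 16000; cumulative 47800
Total: 47800 scalar multiplications.

47800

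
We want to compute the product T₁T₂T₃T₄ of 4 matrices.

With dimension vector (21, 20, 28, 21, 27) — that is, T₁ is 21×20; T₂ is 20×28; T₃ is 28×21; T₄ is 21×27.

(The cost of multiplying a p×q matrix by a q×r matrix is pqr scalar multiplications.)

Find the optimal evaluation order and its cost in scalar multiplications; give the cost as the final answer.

Adjacent pairs: T₁T₂ = 21·20·28 = 11760; T₂T₃ = 20·28·21 = 11760; T₃T₄ = 28·21·27 = 15876.
Length 3: T₁..T₃: k=1: 0+11760+21·20·21=20580; k=2: 11760+0+21·28·21=24108 → min 20580 | T₂..T₄: k=2: 0+15876+20·28·27=30996; k=3: 11760+0+20·21·27=23100 → min 23100.
Length 4: T₁..T₄: k=1: 0+23100+21·20·27=34440; k=2: 11760+15876+21·28·27=43512; k=3: 20580+0+21·21·27=32487 → min 32487.
Optimal parenthesization: ((T₁(T₂T₃))T₄) with cost 32487.

32487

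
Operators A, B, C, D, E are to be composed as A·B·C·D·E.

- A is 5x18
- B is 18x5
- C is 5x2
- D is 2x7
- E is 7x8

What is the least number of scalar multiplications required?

552

Adjacent pairs: AB = 5·18·5 = 450; BC = 18·5·2 = 180; CD = 5·2·7 = 70; DE = 2·7·8 = 112.
Length 3: A..C: k=1: 0+180+5·18·2=360; k=2: 450+0+5·5·2=500 → min 360 | B..D: k=2: 0+70+18·5·7=700; k=3: 180+0+18·2·7=432 → min 432 | C..E: k=3: 0+112+5·2·8=192; k=4: 70+0+5·7·8=350 → min 192.
Length 4: A..D: k=1: 0+432+5·18·7=1062; k=2: 450+70+5·5·7=695; k=3: 360+0+5·2·7=430 → min 430 | B..E: k=2: 0+192+18·5·8=912; k=3: 180+112+18·2·8=580; k=4: 432+0+18·7·8=1440 → min 580.
Length 5: A..E: k=1: 0+580+5·18·8=1300; k=2: 450+192+5·5·8=842; k=3: 360+112+5·2·8=552; k=4: 430+0+5·7·8=710 → min 552.
Optimal order: ((A·(B·C))·(D·E)) with cost 552.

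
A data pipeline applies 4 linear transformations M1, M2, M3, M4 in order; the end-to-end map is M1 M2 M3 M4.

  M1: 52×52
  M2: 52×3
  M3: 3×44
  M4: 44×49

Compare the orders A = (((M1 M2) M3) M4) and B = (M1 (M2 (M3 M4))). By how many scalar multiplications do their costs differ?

Order A = (((M1 M2) M3) M4): (M1 M2): 52×52 by 52×3 → 52×3, cost 52·52·3 = 8112; ((M1 M2) M3): 52×3 by 3×44 → 52×44, cost 52·3·44 = 6864; cumulative 14976; (((M1 M2) M3) M4): 52×44 by 44×49 → 52×49, cost 52·44·49 = 112112; cumulative 127088. Total 127088.
Order B = (M1 (M2 (M3 M4))): (M3 M4): 3×44 by 44×49 → 3×49, cost 3·44·49 = 6468; (M2 (M3 M4)): 52×3 by 3×49 → 52×49, cost 52·3·49 = 7644; cumulative 14112; (M1 (M2 (M3 M4))): 52×52 by 52×49 → 52×49, cost 52·52·49 = 132496; cumulative 146608. Total 146608.
Difference: |127088 − 146608| = 19520.

19520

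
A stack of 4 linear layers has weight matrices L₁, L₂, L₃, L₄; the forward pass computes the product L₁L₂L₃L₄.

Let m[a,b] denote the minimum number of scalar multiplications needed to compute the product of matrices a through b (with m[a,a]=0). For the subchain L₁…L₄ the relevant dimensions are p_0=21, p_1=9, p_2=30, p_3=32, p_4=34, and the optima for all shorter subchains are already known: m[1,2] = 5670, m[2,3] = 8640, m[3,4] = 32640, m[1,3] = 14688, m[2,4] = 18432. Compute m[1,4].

m[1,4] = min over k∈[1,3] of m[1,k]+m[k+1,4]+p_{0}·p_k·p_{4}.
k=1: 0 + 18432 + 21·9·34 = 24858; k=2: 5670 + 32640 + 21·30·34 = 59730; k=3: 14688 + 0 + 21·32·34 = 37536.
Minimum: 24858 at k=1.

24858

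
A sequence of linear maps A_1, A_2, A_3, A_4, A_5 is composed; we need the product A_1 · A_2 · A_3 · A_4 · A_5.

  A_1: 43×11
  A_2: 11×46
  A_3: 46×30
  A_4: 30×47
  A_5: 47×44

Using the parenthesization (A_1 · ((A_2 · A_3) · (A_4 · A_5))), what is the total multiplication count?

(A_2 · A_3): 11×46 by 46×30 → 11×30, cost 11·46·30 = 15180
(A_4 · A_5): 30×47 by 47×44 → 30×44, cost 30·47·44 = 62040
((A_2 · A_3) · (A_4 · A_5)): 11×30 by 30×44 → 11×44, cost 11·30·44 = 14520; cumulative 91740
(A_1 · ((A_2 · A_3) · (A_4 · A_5))): 43×11 by 11×44 → 43×44, cost 43·11·44 = 20812; cumulative 112552
Total: 112552 scalar multiplications.

112552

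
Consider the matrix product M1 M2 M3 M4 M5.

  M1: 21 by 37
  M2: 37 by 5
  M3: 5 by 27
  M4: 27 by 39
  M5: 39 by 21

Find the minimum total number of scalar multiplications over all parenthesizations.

Adjacent pairs: M1M2 = 21·37·5 = 3885; M2M3 = 37·5·27 = 4995; M3M4 = 5·27·39 = 5265; M4M5 = 27·39·21 = 22113.
Length 3: M1..M3: k=1: 0+4995+21·37·27=25974; k=2: 3885+0+21·5·27=6720 → min 6720 | M2..M4: k=2: 0+5265+37·5·39=12480; k=3: 4995+0+37·27·39=43956 → min 12480 | M3..M5: k=3: 0+22113+5·27·21=24948; k=4: 5265+0+5·39·21=9360 → min 9360.
Length 4: M1..M4: k=1: 0+12480+21·37·39=42783; k=2: 3885+5265+21·5·39=13245; k=3: 6720+0+21·27·39=28833 → min 13245 | M2..M5: k=2: 0+9360+37·5·21=13245; k=3: 4995+22113+37·27·21=48087; k=4: 12480+0+37·39·21=42783 → min 13245.
Length 5: M1..M5: k=1: 0+13245+21·37·21=29562; k=2: 3885+9360+21·5·21=15450; k=3: 6720+22113+21·27·21=40740; k=4: 13245+0+21·39·21=30444 → min 15450.
Optimal order: ((M1 M2) ((M3 M4) M5)) with cost 15450.

15450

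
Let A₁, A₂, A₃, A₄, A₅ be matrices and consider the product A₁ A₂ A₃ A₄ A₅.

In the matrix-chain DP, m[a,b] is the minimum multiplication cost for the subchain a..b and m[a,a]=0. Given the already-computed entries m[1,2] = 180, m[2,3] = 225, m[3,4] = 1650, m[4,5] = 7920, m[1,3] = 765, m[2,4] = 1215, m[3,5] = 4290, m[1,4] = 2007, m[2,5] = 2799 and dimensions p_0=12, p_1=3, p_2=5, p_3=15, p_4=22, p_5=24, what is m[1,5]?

3663

m[1,5] = min over k∈[1,4] of m[1,k]+m[k+1,5]+p_{0}·p_k·p_{5}.
k=1: 0 + 2799 + 12·3·24 = 3663; k=2: 180 + 4290 + 12·5·24 = 5910; k=3: 765 + 7920 + 12·15·24 = 13005; k=4: 2007 + 0 + 12·22·24 = 8343.
Minimum: 3663 at k=1.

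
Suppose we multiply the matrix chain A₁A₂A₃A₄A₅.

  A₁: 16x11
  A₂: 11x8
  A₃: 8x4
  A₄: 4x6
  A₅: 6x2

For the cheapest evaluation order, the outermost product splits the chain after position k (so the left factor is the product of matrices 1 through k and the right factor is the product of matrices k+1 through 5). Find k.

Adjacent pairs: A₁A₂ = 16·11·8 = 1408; A₂A₃ = 11·8·4 = 352; A₃A₄ = 8·4·6 = 192; A₄A₅ = 4·6·2 = 48.
Length 3: A₁..A₃: k=1: 0+352+16·11·4=1056; k=2: 1408+0+16·8·4=1920 → min 1056 | A₂..A₄: k=2: 0+192+11·8·6=720; k=3: 352+0+11·4·6=616 → min 616 | A₃..A₅: k=3: 0+48+8·4·2=112; k=4: 192+0+8·6·2=288 → min 112.
Length 4: A₁..A₄: k=1: 0+616+16·11·6=1672; k=2: 1408+192+16·8·6=2368; k=3: 1056+0+16·4·6=1440 → min 1440 | A₂..A₅: k=2: 0+112+11·8·2=288; k=3: 352+48+11·4·2=488; k=4: 616+0+11·6·2=748 → min 288.
Top-level splits: k=1: (A₁..A₁)·(A₂..A₅) → 0+288+16·11·2 = 640; k=2: (A₁..A₂)·(A₃..A₅) → 1408+112+16·8·2 = 1776; k=3: (A₁..A₃)·(A₄..A₅) → 1056+48+16·4·2 = 1232; k=4: (A₁..A₄)·(A₅..A₅) → 1440+0+16·6·2 = 1632.
Best split is after A₁, i.e. k = 1.

1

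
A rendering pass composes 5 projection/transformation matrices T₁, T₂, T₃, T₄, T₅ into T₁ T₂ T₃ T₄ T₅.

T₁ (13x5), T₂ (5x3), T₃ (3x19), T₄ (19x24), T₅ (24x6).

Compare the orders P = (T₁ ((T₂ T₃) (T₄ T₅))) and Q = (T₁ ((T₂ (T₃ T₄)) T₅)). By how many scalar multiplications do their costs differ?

Order P = (T₁ ((T₂ T₃) (T₄ T₅))): (T₂ T₃): 5×3 by 3×19 → 5×19, cost 5·3·19 = 285; (T₄ T₅): 19×24 by 24×6 → 19×6, cost 19·24·6 = 2736; ((T₂ T₃) (T₄ T₅)): 5×19 by 19×6 → 5×6, cost 5·19·6 = 570; cumulative 3591; (T₁ ((T₂ T₃) (T₄ T₅))): 13×5 by 5×6 → 13×6, cost 13·5·6 = 390; cumulative 3981. Total 3981.
Order Q = (T₁ ((T₂ (T₃ T₄)) T₅)): (T₃ T₄): 3×19 by 19×24 → 3×24, cost 3·19·24 = 1368; (T₂ (T₃ T₄)): 5×3 by 3×24 → 5×24, cost 5·3·24 = 360; cumulative 1728; ((T₂ (T₃ T₄)) T₅): 5×24 by 24×6 → 5×6, cost 5·24·6 = 720; cumulative 2448; (T₁ ((T₂ (T₃ T₄)) T₅)): 13×5 by 5×6 → 13×6, cost 13·5·6 = 390; cumulative 2838. Total 2838.
Difference: |3981 − 2838| = 1143.

1143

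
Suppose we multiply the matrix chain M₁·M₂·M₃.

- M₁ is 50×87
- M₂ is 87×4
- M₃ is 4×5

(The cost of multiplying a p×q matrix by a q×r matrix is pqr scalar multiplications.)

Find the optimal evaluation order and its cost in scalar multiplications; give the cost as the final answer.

18400

(M₁·(M₂·M₃)): cost 23490.
((M₁·M₂)·M₃): cost 18400.
Optimal: ((M₁·M₂)·M₃) with cost 18400.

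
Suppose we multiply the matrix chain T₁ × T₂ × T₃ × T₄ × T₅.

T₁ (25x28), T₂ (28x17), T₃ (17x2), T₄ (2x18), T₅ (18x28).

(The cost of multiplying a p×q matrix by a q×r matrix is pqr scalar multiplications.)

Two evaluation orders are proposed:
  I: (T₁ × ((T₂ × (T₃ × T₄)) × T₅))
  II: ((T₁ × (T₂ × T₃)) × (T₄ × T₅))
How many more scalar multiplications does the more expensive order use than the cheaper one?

Order I = (T₁ × ((T₂ × (T₃ × T₄)) × T₅)): (T₃ × T₄): 17×2 by 2×18 → 17×18, cost 17·2·18 = 612; (T₂ × (T₃ × T₄)): 28×17 by 17×18 → 28×18, cost 28·17·18 = 8568; cumulative 9180; ((T₂ × (T₃ × T₄)) × T₅): 28×18 by 18×28 → 28×28, cost 28·18·28 = 14112; cumulative 23292; (T₁ × ((T₂ × (T₃ × T₄)) × T₅)): 25×28 by 28×28 → 25×28, cost 25·28·28 = 19600; cumulative 42892. Total 42892.
Order II = ((T₁ × (T₂ × T₃)) × (T₄ × T₅)): (T₂ × T₃): 28×17 by 17×2 → 28×2, cost 28·17·2 = 952; (T₁ × (T₂ × T₃)): 25×28 by 28×2 → 25×2, cost 25·28·2 = 1400; cumulative 2352; (T₄ × T₅): 2×18 by 18×28 → 2×28, cost 2·18·28 = 1008; ((T₁ × (T₂ × T₃)) × (T₄ × T₅)): 25×2 by 2×28 → 25×28, cost 25·2·28 = 1400; cumulative 4760. Total 4760.
Difference: |42892 − 4760| = 38132.

38132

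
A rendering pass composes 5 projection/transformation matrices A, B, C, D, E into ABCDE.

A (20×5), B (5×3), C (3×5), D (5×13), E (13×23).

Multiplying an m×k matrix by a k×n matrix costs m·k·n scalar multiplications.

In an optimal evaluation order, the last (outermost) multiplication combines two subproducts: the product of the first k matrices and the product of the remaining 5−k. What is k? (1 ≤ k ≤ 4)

Adjacent pairs: AB = 20·5·3 = 300; BC = 5·3·5 = 75; CD = 3·5·13 = 195; DE = 5·13·23 = 1495.
Length 3: A..C: k=1: 0+75+20·5·5=575; k=2: 300+0+20·3·5=600 → min 575 | B..D: k=2: 0+195+5·3·13=390; k=3: 75+0+5·5·13=400 → min 390 | C..E: k=3: 0+1495+3·5·23=1840; k=4: 195+0+3·13·23=1092 → min 1092.
Length 4: A..D: k=1: 0+390+20·5·13=1690; k=2: 300+195+20·3·13=1275; k=3: 575+0+20·5·13=1875 → min 1275 | B..E: k=2: 0+1092+5·3·23=1437; k=3: 75+1495+5·5·23=2145; k=4: 390+0+5·13·23=1885 → min 1437.
Top-level splits: k=1: (A..A)·(B..E) → 0+1437+20·5·23 = 3737; k=2: (A..B)·(C..E) → 300+1092+20·3·23 = 2772; k=3: (A..C)·(D..E) → 575+1495+20·5·23 = 4370; k=4: (A..D)·(E..E) → 1275+0+20·13·23 = 7255.
Best split is after B, i.e. k = 2.

2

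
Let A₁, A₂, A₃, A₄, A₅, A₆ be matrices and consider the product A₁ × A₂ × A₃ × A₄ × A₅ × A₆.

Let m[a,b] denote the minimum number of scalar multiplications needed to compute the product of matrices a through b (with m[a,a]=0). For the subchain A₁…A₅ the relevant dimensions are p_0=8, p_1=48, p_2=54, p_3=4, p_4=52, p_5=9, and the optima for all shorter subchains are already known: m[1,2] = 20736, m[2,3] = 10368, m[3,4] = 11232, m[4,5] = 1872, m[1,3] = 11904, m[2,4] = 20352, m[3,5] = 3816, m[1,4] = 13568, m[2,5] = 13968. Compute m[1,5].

14064

m[1,5] = min over k∈[1,4] of m[1,k]+m[k+1,5]+p_{0}·p_k·p_{5}.
k=1: 0 + 13968 + 8·48·9 = 17424; k=2: 20736 + 3816 + 8·54·9 = 28440; k=3: 11904 + 1872 + 8·4·9 = 14064; k=4: 13568 + 0 + 8·52·9 = 17312.
Minimum: 14064 at k=3.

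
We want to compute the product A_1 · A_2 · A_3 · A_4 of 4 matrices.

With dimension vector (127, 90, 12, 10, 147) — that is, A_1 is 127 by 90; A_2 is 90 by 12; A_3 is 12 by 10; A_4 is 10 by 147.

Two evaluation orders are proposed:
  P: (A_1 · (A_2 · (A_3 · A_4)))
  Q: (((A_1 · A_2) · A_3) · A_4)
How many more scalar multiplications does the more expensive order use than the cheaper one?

1517520

Order P = (A_1 · (A_2 · (A_3 · A_4))): (A_3 · A_4): 12×10 by 10×147 → 12×147, cost 12·10·147 = 17640; (A_2 · (A_3 · A_4)): 90×12 by 12×147 → 90×147, cost 90·12·147 = 158760; cumulative 176400; (A_1 · (A_2 · (A_3 · A_4))): 127×90 by 90×147 → 127×147, cost 127·90·147 = 1680210; cumulative 1856610. Total 1856610.
Order Q = (((A_1 · A_2) · A_3) · A_4): (A_1 · A_2): 127×90 by 90×12 → 127×12, cost 127·90·12 = 137160; ((A_1 · A_2) · A_3): 127×12 by 12×10 → 127×10, cost 127·12·10 = 15240; cumulative 152400; (((A_1 · A_2) · A_3) · A_4): 127×10 by 10×147 → 127×147, cost 127·10·147 = 186690; cumulative 339090. Total 339090.
Difference: |1856610 − 339090| = 1517520.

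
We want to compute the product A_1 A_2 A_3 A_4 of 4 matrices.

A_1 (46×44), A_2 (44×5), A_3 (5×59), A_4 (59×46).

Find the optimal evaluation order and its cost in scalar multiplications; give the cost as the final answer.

Adjacent pairs: A_1A_2 = 46·44·5 = 10120; A_2A_3 = 44·5·59 = 12980; A_3A_4 = 5·59·46 = 13570.
Length 3: A_1..A_3: k=1: 0+12980+46·44·59=132396; k=2: 10120+0+46·5·59=23690 → min 23690 | A_2..A_4: k=2: 0+13570+44·5·46=23690; k=3: 12980+0+44·59·46=132396 → min 23690.
Length 4: A_1..A_4: k=1: 0+23690+46·44·46=116794; k=2: 10120+13570+46·5·46=34270; k=3: 23690+0+46·59·46=148534 → min 34270.
Optimal parenthesization: ((A_1 A_2) (A_3 A_4)) with cost 34270.

34270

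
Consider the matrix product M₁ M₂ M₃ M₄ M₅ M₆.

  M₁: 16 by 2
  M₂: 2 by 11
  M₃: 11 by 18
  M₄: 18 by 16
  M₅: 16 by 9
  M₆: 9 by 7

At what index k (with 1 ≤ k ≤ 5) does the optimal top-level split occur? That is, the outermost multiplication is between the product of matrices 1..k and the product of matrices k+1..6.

1

Adjacent pairs: M₁M₂ = 16·2·11 = 352; M₂M₃ = 2·11·18 = 396; M₃M₄ = 11·18·16 = 3168; M₄M₅ = 18·16·9 = 2592; M₅M₆ = 16·9·7 = 1008.
Length 3: M₁..M₃: k=1: 0+396+16·2·18=972; k=2: 352+0+16·11·18=3520 → min 972 | M₂..M₄: k=2: 0+3168+2·11·16=3520; k=3: 396+0+2·18·16=972 → min 972 | M₃..M₅: k=3: 0+2592+11·18·9=4374; k=4: 3168+0+11·16·9=4752 → min 4374 | M₄..M₆: k=4: 0+1008+18·16·7=3024; k=5: 2592+0+18·9·7=3726 → min 3024.
Length 4: M₁..M₄: k=1: 0+972+16·2·16=1484; k=2: 352+3168+16·11·16=6336; k=3: 972+0+16·18·16=5580 → min 1484 | M₂..M₅: k=2: 0+4374+2·11·9=4572; k=3: 396+2592+2·18·9=3312; k=4: 972+0+2·16·9=1260 → min 1260 | M₃..M₆: k=3: 0+3024+11·18·7=4410; k=4: 3168+1008+11·16·7=5408; k=5: 4374+0+11·9·7=5067 → min 4410.
Length 5: M₁..M₅: k=1: 0+1260+16·2·9=1548; k=2: 352+4374+16·11·9=6310; k=3: 972+2592+16·18·9=6156; k=4: 1484+0+16·16·9=3788 → min 1548 | M₂..M₆: k=2: 0+4410+2·11·7=4564; k=3: 396+3024+2·18·7=3672; k=4: 972+1008+2·16·7=2204; k=5: 1260+0+2·9·7=1386 → min 1386.
Top-level splits: k=1: (M₁..M₁)·(M₂..M₆) → 0+1386+16·2·7 = 1610; k=2: (M₁..M₂)·(M₃..M₆) → 352+4410+16·11·7 = 5994; k=3: (M₁..M₃)·(M₄..M₆) → 972+3024+16·18·7 = 6012; k=4: (M₁..M₄)·(M₅..M₆) → 1484+1008+16·16·7 = 4284; k=5: (M₁..M₅)·(M₆..M₆) → 1548+0+16·9·7 = 2556.
Best split is after M₁, i.e. k = 1.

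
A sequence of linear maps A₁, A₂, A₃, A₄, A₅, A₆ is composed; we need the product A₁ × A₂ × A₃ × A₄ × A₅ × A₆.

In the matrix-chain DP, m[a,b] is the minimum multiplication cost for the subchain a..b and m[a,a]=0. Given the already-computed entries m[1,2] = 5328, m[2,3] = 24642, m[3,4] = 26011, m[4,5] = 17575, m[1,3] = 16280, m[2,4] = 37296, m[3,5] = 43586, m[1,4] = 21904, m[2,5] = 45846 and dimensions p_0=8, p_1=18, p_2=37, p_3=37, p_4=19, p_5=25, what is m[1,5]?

25704

m[1,5] = min over k∈[1,4] of m[1,k]+m[k+1,5]+p_{0}·p_k·p_{5}.
k=1: 0 + 45846 + 8·18·25 = 49446; k=2: 5328 + 43586 + 8·37·25 = 56314; k=3: 16280 + 17575 + 8·37·25 = 41255; k=4: 21904 + 0 + 8·19·25 = 25704.
Minimum: 25704 at k=4.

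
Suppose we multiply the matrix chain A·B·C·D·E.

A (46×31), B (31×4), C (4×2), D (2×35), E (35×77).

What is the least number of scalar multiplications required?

15574

Adjacent pairs: AB = 46·31·4 = 5704; BC = 31·4·2 = 248; CD = 4·2·35 = 280; DE = 2·35·77 = 5390.
Length 3: A..C: k=1: 0+248+46·31·2=3100; k=2: 5704+0+46·4·2=6072 → min 3100 | B..D: k=2: 0+280+31·4·35=4620; k=3: 248+0+31·2·35=2418 → min 2418 | C..E: k=3: 0+5390+4·2·77=6006; k=4: 280+0+4·35·77=11060 → min 6006.
Length 4: A..D: k=1: 0+2418+46·31·35=52328; k=2: 5704+280+46·4·35=12424; k=3: 3100+0+46·2·35=6320 → min 6320 | B..E: k=2: 0+6006+31·4·77=15554; k=3: 248+5390+31·2·77=10412; k=4: 2418+0+31·35·77=85963 → min 10412.
Length 5: A..E: k=1: 0+10412+46·31·77=120214; k=2: 5704+6006+46·4·77=25878; k=3: 3100+5390+46·2·77=15574; k=4: 6320+0+46·35·77=130290 → min 15574.
Optimal order: ((A·(B·C))·(D·E)) with cost 15574.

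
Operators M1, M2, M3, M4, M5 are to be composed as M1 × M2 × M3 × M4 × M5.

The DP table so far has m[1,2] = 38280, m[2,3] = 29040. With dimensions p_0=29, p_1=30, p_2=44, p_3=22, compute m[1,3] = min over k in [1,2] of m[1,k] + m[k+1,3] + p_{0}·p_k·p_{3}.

48180

m[1,3] = min over k∈[1,2] of m[1,k]+m[k+1,3]+p_{0}·p_k·p_{3}.
k=1: 0 + 29040 + 29·30·22 = 48180; k=2: 38280 + 0 + 29·44·22 = 66352.
Minimum: 48180 at k=1.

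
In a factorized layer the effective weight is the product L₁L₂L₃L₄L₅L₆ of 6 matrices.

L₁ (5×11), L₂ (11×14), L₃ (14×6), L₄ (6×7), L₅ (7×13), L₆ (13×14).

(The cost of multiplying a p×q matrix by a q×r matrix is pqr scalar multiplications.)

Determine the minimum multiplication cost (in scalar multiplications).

2765

Adjacent pairs: L₁L₂ = 5·11·14 = 770; L₂L₃ = 11·14·6 = 924; L₃L₄ = 14·6·7 = 588; L₄L₅ = 6·7·13 = 546; L₅L₆ = 7·13·14 = 1274.
Length 3: L₁..L₃: k=1: 0+924+5·11·6=1254; k=2: 770+0+5·14·6=1190 → min 1190 | L₂..L₄: k=2: 0+588+11·14·7=1666; k=3: 924+0+11·6·7=1386 → min 1386 | L₃..L₅: k=3: 0+546+14·6·13=1638; k=4: 588+0+14·7·13=1862 → min 1638 | L₄..L₆: k=4: 0+1274+6·7·14=1862; k=5: 546+0+6·13·14=1638 → min 1638.
Length 4: L₁..L₄: k=1: 0+1386+5·11·7=1771; k=2: 770+588+5·14·7=1848; k=3: 1190+0+5·6·7=1400 → min 1400 | L₂..L₅: k=2: 0+1638+11·14·13=3640; k=3: 924+546+11·6·13=2328; k=4: 1386+0+11·7·13=2387 → min 2328 | L₃..L₆: k=3: 0+1638+14·6·14=2814; k=4: 588+1274+14·7·14=3234; k=5: 1638+0+14·13·14=4186 → min 2814.
Length 5: L₁..L₅: k=1: 0+2328+5·11·13=3043; k=2: 770+1638+5·14·13=3318; k=3: 1190+546+5·6·13=2126; k=4: 1400+0+5·7·13=1855 → min 1855 | L₂..L₆: k=2: 0+2814+11·14·14=4970; k=3: 924+1638+11·6·14=3486; k=4: 1386+1274+11·7·14=3738; k=5: 2328+0+11·13·14=4330 → min 3486.
Length 6: L₁..L₆: k=1: 0+3486+5·11·14=4256; k=2: 770+2814+5·14·14=4564; k=3: 1190+1638+5·6·14=3248; k=4: 1400+1274+5·7·14=3164; k=5: 1855+0+5·13·14=2765 → min 2765.
Optimal order: (((((L₁L₂)L₃)L₄)L₅)L₆) with cost 2765.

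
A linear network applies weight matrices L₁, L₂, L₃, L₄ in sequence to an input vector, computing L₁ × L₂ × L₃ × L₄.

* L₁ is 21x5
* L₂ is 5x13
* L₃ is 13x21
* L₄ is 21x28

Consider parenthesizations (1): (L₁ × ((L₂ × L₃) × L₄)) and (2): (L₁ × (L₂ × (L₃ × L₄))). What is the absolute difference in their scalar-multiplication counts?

5159

Order (1) = (L₁ × ((L₂ × L₃) × L₄)): (L₂ × L₃): 5×13 by 13×21 → 5×21, cost 5·13·21 = 1365; ((L₂ × L₃) × L₄): 5×21 by 21×28 → 5×28, cost 5·21·28 = 2940; cumulative 4305; (L₁ × ((L₂ × L₃) × L₄)): 21×5 by 5×28 → 21×28, cost 21·5·28 = 2940; cumulative 7245. Total 7245.
Order (2) = (L₁ × (L₂ × (L₃ × L₄))): (L₃ × L₄): 13×21 by 21×28 → 13×28, cost 13·21·28 = 7644; (L₂ × (L₃ × L₄)): 5×13 by 13×28 → 5×28, cost 5·13·28 = 1820; cumulative 9464; (L₁ × (L₂ × (L₃ × L₄))): 21×5 by 5×28 → 21×28, cost 21·5·28 = 2940; cumulative 12404. Total 12404.
Difference: |7245 − 12404| = 5159.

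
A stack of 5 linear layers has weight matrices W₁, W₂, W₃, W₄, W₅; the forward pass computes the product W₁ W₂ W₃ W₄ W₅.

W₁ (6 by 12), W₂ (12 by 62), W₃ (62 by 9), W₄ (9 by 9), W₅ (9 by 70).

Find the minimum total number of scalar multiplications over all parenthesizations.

11610

Adjacent pairs: W₁W₂ = 6·12·62 = 4464; W₂W₃ = 12·62·9 = 6696; W₃W₄ = 62·9·9 = 5022; W₄W₅ = 9·9·70 = 5670.
Length 3: W₁..W₃: k=1: 0+6696+6·12·9=7344; k=2: 4464+0+6·62·9=7812 → min 7344 | W₂..W₄: k=2: 0+5022+12·62·9=11718; k=3: 6696+0+12·9·9=7668 → min 7668 | W₃..W₅: k=3: 0+5670+62·9·70=44730; k=4: 5022+0+62·9·70=44082 → min 44082.
Length 4: W₁..W₄: k=1: 0+7668+6·12·9=8316; k=2: 4464+5022+6·62·9=12834; k=3: 7344+0+6·9·9=7830 → min 7830 | W₂..W₅: k=2: 0+44082+12·62·70=96162; k=3: 6696+5670+12·9·70=19926; k=4: 7668+0+12·9·70=15228 → min 15228.
Length 5: W₁..W₅: k=1: 0+15228+6·12·70=20268; k=2: 4464+44082+6·62·70=74586; k=3: 7344+5670+6·9·70=16794; k=4: 7830+0+6·9·70=11610 → min 11610.
Optimal order: (((W₁ (W₂ W₃)) W₄) W₅) with cost 11610.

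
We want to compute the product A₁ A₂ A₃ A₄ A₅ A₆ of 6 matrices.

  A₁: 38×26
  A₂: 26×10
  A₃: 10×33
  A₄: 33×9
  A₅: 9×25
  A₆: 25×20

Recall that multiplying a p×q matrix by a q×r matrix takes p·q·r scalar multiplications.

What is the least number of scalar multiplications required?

25542

Adjacent pairs: A₁A₂ = 38·26·10 = 9880; A₂A₃ = 26·10·33 = 8580; A₃A₄ = 10·33·9 = 2970; A₄A₅ = 33·9·25 = 7425; A₅A₆ = 9·25·20 = 4500.
Length 3: A₁..A₃: k=1: 0+8580+38·26·33=41184; k=2: 9880+0+38·10·33=22420 → min 22420 | A₂..A₄: k=2: 0+2970+26·10·9=5310; k=3: 8580+0+26·33·9=16302 → min 5310 | A₃..A₅: k=3: 0+7425+10·33·25=15675; k=4: 2970+0+10·9·25=5220 → min 5220 | A₄..A₆: k=4: 0+4500+33·9·20=10440; k=5: 7425+0+33·25·20=23925 → min 10440.
Length 4: A₁..A₄: k=1: 0+5310+38·26·9=14202; k=2: 9880+2970+38·10·9=16270; k=3: 22420+0+38·33·9=33706 → min 14202 | A₂..A₅: k=2: 0+5220+26·10·25=11720; k=3: 8580+7425+26·33·25=37455; k=4: 5310+0+26·9·25=11160 → min 11160 | A₃..A₆: k=3: 0+10440+10·33·20=17040; k=4: 2970+4500+10·9·20=9270; k=5: 5220+0+10·25·20=10220 → min 9270.
Length 5: A₁..A₅: k=1: 0+11160+38·26·25=35860; k=2: 9880+5220+38·10·25=24600; k=3: 22420+7425+38·33·25=61195; k=4: 14202+0+38·9·25=22752 → min 22752 | A₂..A₆: k=2: 0+9270+26·10·20=14470; k=3: 8580+10440+26·33·20=36180; k=4: 5310+4500+26·9·20=14490; k=5: 11160+0+26·25·20=24160 → min 14470.
Length 6: A₁..A₆: k=1: 0+14470+38·26·20=34230; k=2: 9880+9270+38·10·20=26750; k=3: 22420+10440+38·33·20=57940; k=4: 14202+4500+38·9·20=25542; k=5: 22752+0+38·25·20=41752 → min 25542.
Optimal order: ((A₁ (A₂ (A₃ A₄))) (A₅ A₆)) with cost 25542.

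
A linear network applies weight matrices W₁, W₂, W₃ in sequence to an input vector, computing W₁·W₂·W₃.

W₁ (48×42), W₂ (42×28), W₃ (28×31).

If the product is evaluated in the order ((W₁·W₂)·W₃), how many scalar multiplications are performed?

98112

(W₁·W₂): 48×42 by 42×28 → 48×28, cost 48·42·28 = 56448
((W₁·W₂)·W₃): 48×28 by 28×31 → 48×31, cost 48·28·31 = 41664; cumulative 98112
Total: 98112 scalar multiplications.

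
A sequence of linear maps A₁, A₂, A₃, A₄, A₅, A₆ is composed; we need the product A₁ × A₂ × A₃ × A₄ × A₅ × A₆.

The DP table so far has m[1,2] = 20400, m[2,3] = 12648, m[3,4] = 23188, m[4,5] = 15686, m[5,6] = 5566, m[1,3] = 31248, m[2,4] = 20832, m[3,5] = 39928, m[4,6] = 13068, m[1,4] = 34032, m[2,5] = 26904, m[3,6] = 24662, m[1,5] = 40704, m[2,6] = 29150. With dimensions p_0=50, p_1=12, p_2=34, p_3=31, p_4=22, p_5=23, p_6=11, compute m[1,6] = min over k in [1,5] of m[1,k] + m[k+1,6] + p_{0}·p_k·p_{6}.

35750

m[1,6] = min over k∈[1,5] of m[1,k]+m[k+1,6]+p_{0}·p_k·p_{6}.
k=1: 0 + 29150 + 50·12·11 = 35750; k=2: 20400 + 24662 + 50·34·11 = 63762; k=3: 31248 + 13068 + 50·31·11 = 61366; k=4: 34032 + 5566 + 50·22·11 = 51698; k=5: 40704 + 0 + 50·23·11 = 53354.
Minimum: 35750 at k=1.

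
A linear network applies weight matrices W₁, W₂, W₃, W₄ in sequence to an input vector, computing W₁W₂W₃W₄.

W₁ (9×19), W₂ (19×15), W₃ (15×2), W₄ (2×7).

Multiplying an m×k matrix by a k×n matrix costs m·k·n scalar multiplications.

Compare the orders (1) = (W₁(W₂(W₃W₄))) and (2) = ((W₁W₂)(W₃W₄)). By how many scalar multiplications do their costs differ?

318

Order (1) = (W₁(W₂(W₃W₄))): (W₃W₄): 15×2 by 2×7 → 15×7, cost 15·2·7 = 210; (W₂(W₃W₄)): 19×15 by 15×7 → 19×7, cost 19·15·7 = 1995; cumulative 2205; (W₁(W₂(W₃W₄))): 9×19 by 19×7 → 9×7, cost 9·19·7 = 1197; cumulative 3402. Total 3402.
Order (2) = ((W₁W₂)(W₃W₄)): (W₁W₂): 9×19 by 19×15 → 9×15, cost 9·19·15 = 2565; (W₃W₄): 15×2 by 2×7 → 15×7, cost 15·2·7 = 210; ((W₁W₂)(W₃W₄)): 9×15 by 15×7 → 9×7, cost 9·15·7 = 945; cumulative 3720. Total 3720.
Difference: |3402 − 3720| = 318.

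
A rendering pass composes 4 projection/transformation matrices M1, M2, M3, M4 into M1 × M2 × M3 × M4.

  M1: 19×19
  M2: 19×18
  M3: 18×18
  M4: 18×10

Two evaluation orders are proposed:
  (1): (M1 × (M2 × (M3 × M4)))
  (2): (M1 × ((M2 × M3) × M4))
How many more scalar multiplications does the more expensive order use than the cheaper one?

Order (1) = (M1 × (M2 × (M3 × M4))): (M3 × M4): 18×18 by 18×10 → 18×10, cost 18·18·10 = 3240; (M2 × (M3 × M4)): 19×18 by 18×10 → 19×10, cost 19·18·10 = 3420; cumulative 6660; (M1 × (M2 × (M3 × M4))): 19×19 by 19×10 → 19×10, cost 19·19·10 = 3610; cumulative 10270. Total 10270.
Order (2) = (M1 × ((M2 × M3) × M4)): (M2 × M3): 19×18 by 18×18 → 19×18, cost 19·18·18 = 6156; ((M2 × M3) × M4): 19×18 by 18×10 → 19×10, cost 19·18·10 = 3420; cumulative 9576; (M1 × ((M2 × M3) × M4)): 19×19 by 19×10 → 19×10, cost 19·19·10 = 3610; cumulative 13186. Total 13186.
Difference: |10270 − 13186| = 2916.

2916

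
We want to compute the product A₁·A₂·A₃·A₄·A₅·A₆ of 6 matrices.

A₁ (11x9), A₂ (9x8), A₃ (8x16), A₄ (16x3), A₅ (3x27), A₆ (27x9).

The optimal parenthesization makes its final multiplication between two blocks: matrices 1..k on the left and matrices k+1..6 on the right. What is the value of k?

4

Adjacent pairs: A₁A₂ = 11·9·8 = 792; A₂A₃ = 9·8·16 = 1152; A₃A₄ = 8·16·3 = 384; A₄A₅ = 16·3·27 = 1296; A₅A₆ = 3·27·9 = 729.
Length 3: A₁..A₃: k=1: 0+1152+11·9·16=2736; k=2: 792+0+11·8·16=2200 → min 2200 | A₂..A₄: k=2: 0+384+9·8·3=600; k=3: 1152+0+9·16·3=1584 → min 600 | A₃..A₅: k=3: 0+1296+8·16·27=4752; k=4: 384+0+8·3·27=1032 → min 1032 | A₄..A₆: k=4: 0+729+16·3·9=1161; k=5: 1296+0+16·27·9=5184 → min 1161.
Length 4: A₁..A₄: k=1: 0+600+11·9·3=897; k=2: 792+384+11·8·3=1440; k=3: 2200+0+11·16·3=2728 → min 897 | A₂..A₅: k=2: 0+1032+9·8·27=2976; k=3: 1152+1296+9·16·27=6336; k=4: 600+0+9·3·27=1329 → min 1329 | A₃..A₆: k=3: 0+1161+8·16·9=2313; k=4: 384+729+8·3·9=1329; k=5: 1032+0+8·27·9=2976 → min 1329.
Length 5: A₁..A₅: k=1: 0+1329+11·9·27=4002; k=2: 792+1032+11·8·27=4200; k=3: 2200+1296+11·16·27=8248; k=4: 897+0+11·3·27=1788 → min 1788 | A₂..A₆: k=2: 0+1329+9·8·9=1977; k=3: 1152+1161+9·16·9=3609; k=4: 600+729+9·3·9=1572; k=5: 1329+0+9·27·9=3516 → min 1572.
Top-level splits: k=1: (A₁..A₁)·(A₂..A₆) → 0+1572+11·9·9 = 2463; k=2: (A₁..A₂)·(A₃..A₆) → 792+1329+11·8·9 = 2913; k=3: (A₁..A₃)·(A₄..A₆) → 2200+1161+11·16·9 = 4945; k=4: (A₁..A₄)·(A₅..A₆) → 897+729+11·3·9 = 1923; k=5: (A₁..A₅)·(A₆..A₆) → 1788+0+11·27·9 = 4461.
Best split is after A₄, i.e. k = 4.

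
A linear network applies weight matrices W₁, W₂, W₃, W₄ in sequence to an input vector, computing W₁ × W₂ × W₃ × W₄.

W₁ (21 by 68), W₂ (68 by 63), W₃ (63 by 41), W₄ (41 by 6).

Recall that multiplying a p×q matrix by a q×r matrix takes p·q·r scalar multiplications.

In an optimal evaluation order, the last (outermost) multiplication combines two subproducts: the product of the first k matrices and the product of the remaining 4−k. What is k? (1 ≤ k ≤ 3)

1

Adjacent pairs: W₁W₂ = 21·68·63 = 89964; W₂W₃ = 68·63·41 = 175644; W₃W₄ = 63·41·6 = 15498.
Length 3: W₁..W₃: k=1: 0+175644+21·68·41=234192; k=2: 89964+0+21·63·41=144207 → min 144207 | W₂..W₄: k=2: 0+15498+68·63·6=41202; k=3: 175644+0+68·41·6=192372 → min 41202.
Top-level splits: k=1: (W₁..W₁)·(W₂..W₄) → 0+41202+21·68·6 = 49770; k=2: (W₁..W₂)·(W₃..W₄) → 89964+15498+21·63·6 = 113400; k=3: (W₁..W₃)·(W₄..W₄) → 144207+0+21·41·6 = 149373.
Best split is after W₁, i.e. k = 1.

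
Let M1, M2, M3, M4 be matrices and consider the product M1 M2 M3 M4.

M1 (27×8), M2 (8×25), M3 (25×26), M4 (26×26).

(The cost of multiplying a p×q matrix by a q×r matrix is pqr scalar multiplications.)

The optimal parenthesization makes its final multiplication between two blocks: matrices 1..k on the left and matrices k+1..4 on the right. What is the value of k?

Adjacent pairs: M1M2 = 27·8·25 = 5400; M2M3 = 8·25·26 = 5200; M3M4 = 25·26·26 = 16900.
Length 3: M1..M3: k=1: 0+5200+27·8·26=10816; k=2: 5400+0+27·25·26=22950 → min 10816 | M2..M4: k=2: 0+16900+8·25·26=22100; k=3: 5200+0+8·26·26=10608 → min 10608.
Top-level splits: k=1: (M1..M1)·(M2..M4) → 0+10608+27·8·26 = 16224; k=2: (M1..M2)·(M3..M4) → 5400+16900+27·25·26 = 39850; k=3: (M1..M3)·(M4..M4) → 10816+0+27·26·26 = 29068.
Best split is after M1, i.e. k = 1.

1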